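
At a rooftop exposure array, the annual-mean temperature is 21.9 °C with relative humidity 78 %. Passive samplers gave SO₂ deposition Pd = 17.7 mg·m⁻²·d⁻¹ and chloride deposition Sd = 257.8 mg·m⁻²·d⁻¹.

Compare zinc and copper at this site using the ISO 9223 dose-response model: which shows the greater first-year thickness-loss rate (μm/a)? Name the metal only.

zinc

zinc: f(T) = -0.071·(T−10) [T>10 °C] = -0.8449
  SO₂ term: 0.0129·17.7^0.44·exp(0.046·78-0.8449) = 0.7096
  Sd branch = 0.0175·Sd^0.57·e^(0.008·RH+0.085·T) = 4.976 μm/a
  r_corr = 0.7096 + 4.976 = 5.686 μm/a
copper: temperature factor f = -0.080·(11.9) = -0.9520
  SO₂ term: 0.0053·17.7^0.26·exp(0.059·78-0.9520) = 0.4305
  Cl⁻ term: 0.01025·257.8^0.27·exp(0.036·78+0.049·21.9) = 2.225
  r_corr = 0.4305 + 2.225 = 2.655 μm/a
Ordering by μm/a: zinc (5.69) > copper (2.66)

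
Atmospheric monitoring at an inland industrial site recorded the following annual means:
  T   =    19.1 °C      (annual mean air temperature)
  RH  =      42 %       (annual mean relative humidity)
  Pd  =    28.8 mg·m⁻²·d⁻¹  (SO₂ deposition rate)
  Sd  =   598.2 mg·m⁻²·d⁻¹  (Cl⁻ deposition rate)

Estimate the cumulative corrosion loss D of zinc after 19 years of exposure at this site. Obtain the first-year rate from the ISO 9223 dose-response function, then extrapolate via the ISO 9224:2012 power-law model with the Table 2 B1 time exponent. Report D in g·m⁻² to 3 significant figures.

D(19) = 388 g·m⁻²

zinc: f(T) = -0.071·(T−10) [T>10 °C] = -0.6461
  SO₂ term: 0.0129·28.8^0.44·exp(0.046·42-0.6461) = 0.2047
  Sd branch = 0.0175·Sd^0.57·e^(0.008·RH+0.085·T) = 4.752 μm/a
  r_corr = 0.2047 + 4.752 = 4.956 μm/a
Long-term exponent b (ISO 9224 Table 2, B1) = 0.813
  D(19) = 4.956 × 19^0.813 = 4.956 × 10.96 = 54.3 μm
  Mass loss = 54.3 μm × 7.14 g/cm³ = 387.7 g·m⁻²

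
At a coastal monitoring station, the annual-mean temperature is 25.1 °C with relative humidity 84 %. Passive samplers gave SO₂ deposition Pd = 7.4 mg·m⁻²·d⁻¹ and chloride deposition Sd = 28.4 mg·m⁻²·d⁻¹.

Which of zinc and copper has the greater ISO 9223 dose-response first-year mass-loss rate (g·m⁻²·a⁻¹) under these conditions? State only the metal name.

zinc: f(T) = -0.071·(T−10) [T>10 °C] = -1.0721
  Pd branch = 0.0129·Pd^0.44·e^(0.046·RH+f) = 0.5076 μm/a
  Sd branch = 0.0175·Sd^0.57·e^(0.008·RH+0.085·T) = 1.949 μm/a
  r_corr = 0.5076 + 1.949 = 2.457 μm/a
  mass loss = 2.457 μm/a × 7.14 g/cm³ = 17.54 g·m⁻²·a⁻¹
copper: T>10 °C ⇒ hinge -0.080·(25.1−10) = -1.2080
  SO₂ term: 0.0053·7.4^0.26·exp(0.059·84-1.2080) = 0.3785
  Sd branch = 0.01025·Sd^0.27·e^(0.036·RH+0.049·T) = 1.781 μm/a
  sum: 0.3785 + 1.781 → r_corr = 2.159 μm/a
  mass loss = 2.159 μm/a × 8.96 g/cm³ = 19.35 g·m⁻²·a⁻¹
Ordering by g·m⁻²·a⁻¹: copper (19.3) > zinc (17.5)

copper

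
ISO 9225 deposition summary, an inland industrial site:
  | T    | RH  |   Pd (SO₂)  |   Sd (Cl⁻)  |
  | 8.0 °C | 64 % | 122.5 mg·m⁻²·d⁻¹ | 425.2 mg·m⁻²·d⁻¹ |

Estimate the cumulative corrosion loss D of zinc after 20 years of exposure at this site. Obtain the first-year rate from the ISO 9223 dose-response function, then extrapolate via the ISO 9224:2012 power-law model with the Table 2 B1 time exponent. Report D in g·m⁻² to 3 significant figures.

zinc: T≤10 °C ⇒ hinge +0.038·(8.0−10) = -0.0760
  SO₂ term: 0.0129·122.5^0.44·exp(0.046·64-0.0760) = 1.883
  Cl⁻ term: 0.0175·425.2^0.57·exp(0.008·64+0.085·8.0) = 1.816
  sum: 1.883 + 1.816 → r_corr = 3.699 μm/a
Long-term exponent b (ISO 9224 Table 2, B1) = 0.813
  D(20) = 3.699 × 20^0.813 = 3.699 × 11.42 = 42.25 μm
  Mass loss = 42.25 μm × 7.14 g/cm³ = 301.7 g·m⁻²

D(20) = 302 g·m⁻²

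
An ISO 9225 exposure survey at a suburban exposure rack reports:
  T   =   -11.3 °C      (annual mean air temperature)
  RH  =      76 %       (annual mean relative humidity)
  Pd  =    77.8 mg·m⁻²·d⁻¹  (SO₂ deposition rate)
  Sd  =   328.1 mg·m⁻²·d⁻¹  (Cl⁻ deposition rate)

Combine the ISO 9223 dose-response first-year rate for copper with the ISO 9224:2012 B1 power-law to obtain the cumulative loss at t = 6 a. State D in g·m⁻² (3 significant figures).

D(6) = 15.8 g·m⁻²

copper: f(T) = +0.126·(T−10) [T≤10 °C] = -2.6838
  sulphur-dioxide contribution → 0.09948 μm/a
  chloride contribution → 0.4343 μm/a
  ⇒ r_corr(copper) = 0.5338 μm/a
Power-law: D(6) = r_corr · 6^0.667
  D(6) = 0.5338 × 6^0.667 = 0.5338 × 3.304 = 1.764 μm
  Mass loss = 1.764 μm × 8.96 g/cm³ = 15.8 g·m⁻²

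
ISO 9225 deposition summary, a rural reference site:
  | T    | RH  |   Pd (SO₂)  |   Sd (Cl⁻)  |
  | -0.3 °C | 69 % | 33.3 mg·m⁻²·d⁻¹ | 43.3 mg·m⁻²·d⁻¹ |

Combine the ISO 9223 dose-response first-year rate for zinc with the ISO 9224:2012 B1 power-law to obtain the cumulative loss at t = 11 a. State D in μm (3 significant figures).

D(11) = 8.63 μm

zinc: f(T) = +0.038·(T−10) [T≤10 °C] = -0.3914
  SO₂ term: 0.0129·33.3^0.44·exp(0.046·69-0.3914) = 0.9748
  Sd branch = 0.0175·Sd^0.57·e^(0.008·RH+0.085·T) = 0.2538 μm/a
  r_corr = 0.9748 + 0.2538 = 1.229 μm/a
ISO 9224: D(t) = r_corr · t^b with b = 0.813 (zinc, B1)
  D(11) = 1.229 × 11^0.813 = 1.229 × 7.025 = 8.631 μm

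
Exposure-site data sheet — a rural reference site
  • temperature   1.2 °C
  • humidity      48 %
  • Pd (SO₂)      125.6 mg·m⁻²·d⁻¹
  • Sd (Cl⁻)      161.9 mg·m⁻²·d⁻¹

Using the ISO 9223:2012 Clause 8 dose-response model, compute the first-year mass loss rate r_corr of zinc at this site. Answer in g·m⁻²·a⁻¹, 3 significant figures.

zinc: f(T) = +0.038·(T−10) [T≤10 °C] = -0.3344
  sulphur-dioxide contribution → 0.7044 μm/a
  chloride contribution → 0.5169 μm/a
  ⇒ r_corr(zinc) = 1.221 μm/a
Convert to mass loss: 1.221 μm/a × 7.14 g/cm³ = 8.72 g·m⁻²·a⁻¹

r_corr = 8.72 g·m⁻²·a⁻¹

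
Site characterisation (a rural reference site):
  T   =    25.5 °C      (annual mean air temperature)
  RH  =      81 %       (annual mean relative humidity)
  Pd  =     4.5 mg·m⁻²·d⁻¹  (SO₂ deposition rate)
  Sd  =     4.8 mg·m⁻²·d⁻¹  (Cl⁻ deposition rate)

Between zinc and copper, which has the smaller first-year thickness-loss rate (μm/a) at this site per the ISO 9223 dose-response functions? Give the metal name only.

zinc: f(T) = -0.071·(T−10) [T>10 °C] = -1.1005
  Pd branch = 0.0129·Pd^0.44·e^(0.046·RH+f) = 0.3453 μm/a
  Cl⁻ term: 0.0175·4.8^0.57·exp(0.008·81+0.085·25.5) = 0.7147
  sum: 0.3453 + 0.7147 → r_corr = 1.06 μm/a
copper: T>10 °C ⇒ hinge -0.080·(25.5−10) = -1.2400
  Pd branch = 0.0053·Pd^0.26·e^(0.059·RH+f) = 0.2698 μm/a
  Sd branch = 0.01025·Sd^0.27·e^(0.036·RH+0.049·T) = 1.009 μm/a
  sum: 0.2698 + 1.009 → r_corr = 1.278 μm/a
Ordering by μm/a: copper (1.28) > zinc (1.06)

zinc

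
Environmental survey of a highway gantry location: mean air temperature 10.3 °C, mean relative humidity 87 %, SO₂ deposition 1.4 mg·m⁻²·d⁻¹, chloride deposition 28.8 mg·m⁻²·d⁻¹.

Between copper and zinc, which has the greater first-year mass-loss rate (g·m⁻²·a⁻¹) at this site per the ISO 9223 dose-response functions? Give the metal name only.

copper: temperature factor f = -0.080·(0.3) = -0.0240
  SO₂ term: 0.0053·1.4^0.26·exp(0.059·87-0.0240) = 0.9574
  Cl⁻ term: 0.01025·28.8^0.27·exp(0.036·87+0.049·10.3) = 0.9642
  sum: 0.9574 + 0.9642 → r_corr = 1.922 μm/a
  mass loss = 1.922 μm/a × 8.96 g/cm³ = 17.22 g·m⁻²·a⁻¹
zinc: f(T) = -0.071·(T−10) [T>10 °C] = -0.0213
  SO₂ term: 0.0129·1.4^0.44·exp(0.046·87-0.0213) = 0.8011
  Cl⁻ term: 0.0175·28.8^0.57·exp(0.008·87+0.085·10.3) = 0.572
  sum: 0.8011 + 0.572 → r_corr = 1.373 μm/a
  mass loss = 1.373 μm/a × 7.14 g/cm³ = 9.804 g·m⁻²·a⁻¹
Ordering by g·m⁻²·a⁻¹: copper (17.2) > zinc (9.8)

copper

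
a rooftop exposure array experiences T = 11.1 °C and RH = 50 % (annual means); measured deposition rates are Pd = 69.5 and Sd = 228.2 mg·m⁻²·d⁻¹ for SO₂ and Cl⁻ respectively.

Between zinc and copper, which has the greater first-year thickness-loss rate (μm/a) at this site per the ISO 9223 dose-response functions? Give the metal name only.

zinc

zinc: T>10 °C ⇒ hinge -0.071·(11.1−10) = -0.0781
  SO₂ term: 0.0129·69.5^0.44·exp(0.046·50-0.0781) = 0.7692
  Cl⁻ term: 0.0175·228.2^0.57·exp(0.008·50+0.085·11.1) = 1.482
  r_corr = 0.7692 + 1.482 = 2.251 μm/a
copper: f(T) = -0.080·(T−10) [T>10 °C] = -0.0880
  Pd branch = 0.0053·Pd^0.26·e^(0.059·RH+f) = 0.2793 μm/a
  Cl⁻ term: 0.01025·228.2^0.27·exp(0.036·50+0.049·11.1) = 0.4628
  r_corr = 0.2793 + 0.4628 = 0.7422 μm/a
Ordering by μm/a: zinc (2.25) > copper (0.742)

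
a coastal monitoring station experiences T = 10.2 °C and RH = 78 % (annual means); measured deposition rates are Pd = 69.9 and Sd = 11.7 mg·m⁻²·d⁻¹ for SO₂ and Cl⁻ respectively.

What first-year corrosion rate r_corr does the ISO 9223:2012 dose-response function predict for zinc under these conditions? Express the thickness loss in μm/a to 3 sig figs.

r_corr = 3.30 μm/a

zinc: temperature factor f = -0.071·(0.2) = -0.0142
  Pd branch = 0.0129·Pd^0.44·e^(0.046·RH+f) = 2.98 μm/a
  Sd branch = 0.0175·Sd^0.57·e^(0.008·RH+0.085·T) = 0.3158 μm/a
  sum: 2.98 + 0.3158 → r_corr = 3.296 μm/a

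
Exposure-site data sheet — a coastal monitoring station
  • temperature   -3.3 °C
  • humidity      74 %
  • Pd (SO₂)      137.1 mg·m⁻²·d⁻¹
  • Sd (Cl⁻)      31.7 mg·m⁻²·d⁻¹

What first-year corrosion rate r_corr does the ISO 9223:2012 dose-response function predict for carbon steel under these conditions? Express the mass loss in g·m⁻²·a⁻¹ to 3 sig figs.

r_corr = 176 g·m⁻²·a⁻¹

carbon steel: T≤10 °C ⇒ hinge +0.150·(-3.3−10) = -1.9950
  sulphur-dioxide contribution → 13.66 μm/a
  chloride contribution → 8.759 μm/a
  ⇒ r_corr(carbon steel) = 22.42 μm/a
Convert to mass loss: 22.42 μm/a × 7.85 g/cm³ = 176 g·m⁻²·a⁻¹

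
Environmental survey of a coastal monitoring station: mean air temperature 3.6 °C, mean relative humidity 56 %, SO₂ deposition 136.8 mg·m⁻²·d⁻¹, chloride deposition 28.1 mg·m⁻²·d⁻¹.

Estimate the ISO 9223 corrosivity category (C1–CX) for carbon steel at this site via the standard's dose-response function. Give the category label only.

C3

carbon steel: T≤10 °C ⇒ hinge +0.150·(3.6−10) = -0.9600
  sulphur-dioxide contribution → 26.81 μm/a
  chloride contribution → 5.914 μm/a
  ⇒ r_corr(carbon steel) = 32.72 μm/a
32.7 μm/a falls in (25, 50] for carbon steel → category C3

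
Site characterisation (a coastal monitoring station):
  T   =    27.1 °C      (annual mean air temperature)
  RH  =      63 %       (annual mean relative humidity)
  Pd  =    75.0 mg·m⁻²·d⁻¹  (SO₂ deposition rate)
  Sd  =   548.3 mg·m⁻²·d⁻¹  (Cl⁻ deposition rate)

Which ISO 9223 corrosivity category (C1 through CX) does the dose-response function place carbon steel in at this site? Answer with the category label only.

C5

carbon steel: temperature factor f = -0.054·(17.1) = -0.9234
  Pd branch = 1.77·Pd^0.52·e^(0.02·RH+f) = 23.4 μm/a
  Cl⁻ term: 0.102·548.3^0.62·exp(0.033·63+0.04·27.1) = 120.4
  sum: 23.4 + 120.4 → r_corr = 143.8 μm/a
ISO 9223 Table 2 (carbon steel): 80 < 144 ≤ 200 μm/a ⇒ C5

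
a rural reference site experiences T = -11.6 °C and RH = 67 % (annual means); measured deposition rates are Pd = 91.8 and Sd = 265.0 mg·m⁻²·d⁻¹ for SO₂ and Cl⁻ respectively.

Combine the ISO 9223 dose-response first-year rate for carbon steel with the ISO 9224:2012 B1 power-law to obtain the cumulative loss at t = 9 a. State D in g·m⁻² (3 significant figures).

carbon steel: f(T) = +0.150·(T−10) [T≤10 °C] = -3.2400
  SO₂ term: 1.77·91.8^0.52·exp(0.02·67-3.2400) = 2.776
  Sd branch = 0.102·Sd^0.62·e^(0.033·RH+0.04·T) = 18.61 μm/a
  sum: 2.776 + 18.61 → r_corr = 21.39 μm/a
ISO 9224: D(t) = r_corr · t^b with b = 0.523 (carbon steel, B1)
  D(9) = 21.39 × 9^0.523 = 21.39 × 3.156 = 67.48 μm
  Mass loss = 67.48 μm × 7.85 g/cm³ = 529.7 g·m⁻²

D(9) = 530 g·m⁻²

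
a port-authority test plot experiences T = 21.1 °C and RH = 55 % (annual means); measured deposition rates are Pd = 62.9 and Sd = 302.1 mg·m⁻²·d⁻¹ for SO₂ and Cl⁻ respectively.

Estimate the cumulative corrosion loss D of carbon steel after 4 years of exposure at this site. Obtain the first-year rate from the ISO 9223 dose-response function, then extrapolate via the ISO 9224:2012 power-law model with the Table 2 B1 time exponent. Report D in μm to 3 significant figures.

D(4) = 156 μm

carbon steel: f(T) = -0.054·(T−10) [T>10 °C] = -0.5994
  sulphur-dioxide contribution → 25.16 μm/a
  chloride contribution → 50.24 μm/a
  ⇒ r_corr(carbon steel) = 75.4 μm/a
ISO 9224: D(t) = r_corr · t^b with b = 0.523 (carbon steel, B1)
  D(4) = 75.4 × 4^0.523 = 75.4 × 2.065 = 155.7 μm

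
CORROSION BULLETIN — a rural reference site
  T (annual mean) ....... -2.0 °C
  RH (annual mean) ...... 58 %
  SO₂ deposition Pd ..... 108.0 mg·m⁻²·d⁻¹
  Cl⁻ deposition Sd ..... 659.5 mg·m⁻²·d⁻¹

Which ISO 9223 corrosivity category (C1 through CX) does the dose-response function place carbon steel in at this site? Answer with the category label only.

C3

carbon steel: T≤10 °C ⇒ hinge +0.150·(-2.0−10) = -1.8000
  sulphur-dioxide contribution → 10.65 μm/a
  chloride contribution → 35.73 μm/a
  total first-year rate 46.38 μm/a
Category bounds: 25…50 μm/a bracket r_corr ⇒ C3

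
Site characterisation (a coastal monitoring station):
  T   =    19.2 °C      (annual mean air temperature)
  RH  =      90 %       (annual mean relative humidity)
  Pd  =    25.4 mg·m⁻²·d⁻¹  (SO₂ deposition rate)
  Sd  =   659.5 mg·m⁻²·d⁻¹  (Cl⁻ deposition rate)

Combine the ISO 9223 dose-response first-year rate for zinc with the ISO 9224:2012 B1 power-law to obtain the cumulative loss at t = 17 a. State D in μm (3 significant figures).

D(17) = 92.0 μm

zinc: T>10 °C ⇒ hinge -0.071·(19.2−10) = -0.6532
  Pd branch = 0.0129·Pd^0.44·e^(0.046·RH+f) = 1.75 μm/a
  Cl⁻ term: 0.0175·659.5^0.57·exp(0.008·90+0.085·19.2) = 7.438
  sum: 1.75 + 7.438 → r_corr = 9.188 μm/a
ISO 9224: D(t) = r_corr · t^b with b = 0.813 (zinc, B1)
  D(17) = 9.188 × 17^0.813 = 9.188 × 10.01 = 91.95 μm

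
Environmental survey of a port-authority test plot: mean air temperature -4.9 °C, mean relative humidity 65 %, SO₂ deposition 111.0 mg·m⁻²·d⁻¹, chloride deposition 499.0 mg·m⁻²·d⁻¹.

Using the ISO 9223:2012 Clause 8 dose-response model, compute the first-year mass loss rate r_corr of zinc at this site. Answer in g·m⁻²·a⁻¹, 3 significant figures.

r_corr = 13.0 g·m⁻²·a⁻¹

zinc: T≤10 °C ⇒ hinge +0.038·(-4.9−10) = -0.5662
  SO₂ term: 0.0129·111.0^0.44·exp(0.046·65-0.5662) = 1.157
  Cl⁻ term: 0.0175·499.0^0.57·exp(0.008·65+0.085·-4.9) = 0.6697
  sum: 1.157 + 0.6697 → r_corr = 1.826 μm/a
Convert to mass loss: 1.826 μm/a × 7.14 g/cm³ = 13.04 g·m⁻²·a⁻¹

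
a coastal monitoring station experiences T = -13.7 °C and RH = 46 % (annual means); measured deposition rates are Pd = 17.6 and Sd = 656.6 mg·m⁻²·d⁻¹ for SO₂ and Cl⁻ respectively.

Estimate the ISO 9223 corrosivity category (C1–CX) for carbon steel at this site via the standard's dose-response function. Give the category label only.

carbon steel: T≤10 °C ⇒ hinge +0.150·(-13.7−10) = -3.5550
  sulphur-dioxide contribution → 0.564 μm/a
  chloride contribution → 15.02 μm/a
  ⇒ r_corr(carbon steel) = 15.58 μm/a
15.6 μm/a falls in (1.3, 25] for carbon steel → category C2

C2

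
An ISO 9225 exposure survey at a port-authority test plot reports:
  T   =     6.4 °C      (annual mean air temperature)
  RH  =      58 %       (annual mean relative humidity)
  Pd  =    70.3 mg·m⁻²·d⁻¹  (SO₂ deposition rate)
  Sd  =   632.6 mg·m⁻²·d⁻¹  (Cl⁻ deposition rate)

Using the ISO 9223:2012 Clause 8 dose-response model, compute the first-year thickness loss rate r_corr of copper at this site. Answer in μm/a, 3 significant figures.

copper: temperature factor f = +0.126·(-3.6) = -0.4536
  Pd branch = 0.0053·Pd^0.26·e^(0.059·RH+f) = 0.3116 μm/a
  Sd branch = 0.01025·Sd^0.27·e^(0.036·RH+0.049·T) = 0.6457 μm/a
  r_corr = 0.3116 + 0.6457 = 0.9573 μm/a

r_corr = 0.957 μm/a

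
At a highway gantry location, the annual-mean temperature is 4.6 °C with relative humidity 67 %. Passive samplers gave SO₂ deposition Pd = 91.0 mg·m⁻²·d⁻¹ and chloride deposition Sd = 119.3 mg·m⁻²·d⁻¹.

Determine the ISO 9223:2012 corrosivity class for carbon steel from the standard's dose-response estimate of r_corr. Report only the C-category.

carbon steel: temperature factor f = +0.150·(-5.4) = -0.8100
  Pd branch = 1.77·Pd^0.52·e^(0.02·RH+f) = 31.39 μm/a
  Sd branch = 0.102·Sd^0.62·e^(0.033·RH+0.04·T) = 21.69 μm/a
  sum: 31.39 + 21.69 → r_corr = 53.08 μm/a
Category bounds: 50…80 μm/a bracket r_corr ⇒ C4

C4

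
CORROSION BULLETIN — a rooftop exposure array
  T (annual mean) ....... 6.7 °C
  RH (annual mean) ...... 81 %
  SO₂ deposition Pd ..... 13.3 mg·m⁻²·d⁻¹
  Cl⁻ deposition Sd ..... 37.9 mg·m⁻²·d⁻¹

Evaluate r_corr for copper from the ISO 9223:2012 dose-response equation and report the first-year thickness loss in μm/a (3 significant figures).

r_corr = 1.52 μm/a

copper: f(T) = +0.126·(T−10) [T≤10 °C] = -0.4158
  Pd branch = 0.0053·Pd^0.26·e^(0.059·RH+f) = 0.8154 μm/a
  Sd branch = 0.01025·Sd^0.27·e^(0.036·RH+0.049·T) = 0.7014 μm/a
  r_corr = 0.8154 + 0.7014 = 1.517 μm/a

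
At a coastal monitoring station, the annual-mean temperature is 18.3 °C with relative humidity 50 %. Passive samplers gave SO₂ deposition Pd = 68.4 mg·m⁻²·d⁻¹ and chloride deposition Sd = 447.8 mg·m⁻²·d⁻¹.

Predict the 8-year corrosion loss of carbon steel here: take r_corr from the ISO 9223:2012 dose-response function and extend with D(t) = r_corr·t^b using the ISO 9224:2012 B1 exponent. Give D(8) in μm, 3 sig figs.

D(8) = 226 μm

carbon steel: f(T) = -0.054·(T−10) [T>10 °C] = -0.4482
  Pd branch = 1.77·Pd^0.52·e^(0.02·RH+f) = 27.66 μm/a
  Sd branch = 0.102·Sd^0.62·e^(0.033·RH+0.04·T) = 48.61 μm/a
  r_corr = 27.66 + 48.61 = 76.27 μm/a
ISO 9224: D(t) = r_corr · t^b with b = 0.523 (carbon steel, B1)
  D(8) = 76.27 × 8^0.523 = 76.27 × 2.967 = 226.3 μm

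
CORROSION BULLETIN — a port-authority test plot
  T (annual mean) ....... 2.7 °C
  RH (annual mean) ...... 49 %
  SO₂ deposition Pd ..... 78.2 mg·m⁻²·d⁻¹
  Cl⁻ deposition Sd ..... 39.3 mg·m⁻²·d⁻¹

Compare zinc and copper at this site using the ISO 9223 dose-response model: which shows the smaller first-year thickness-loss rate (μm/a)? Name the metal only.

copper

zinc: temperature factor f = +0.038·(-7.3) = -0.2774
  sulphur-dioxide contribution → 0.6339 μm/a
  chloride contribution → 0.2641 μm/a
  ⇒ r_corr(zinc) = 0.898 μm/a
copper: f(T) = +0.126·(T−10) [T≤10 °C] = -0.9198
  sulphur-dioxide contribution → 0.1182 μm/a
  chloride contribution → 0.184 μm/a
  total first-year rate 0.3022 μm/a
Ordering by μm/a: zinc (0.898) > copper (0.302)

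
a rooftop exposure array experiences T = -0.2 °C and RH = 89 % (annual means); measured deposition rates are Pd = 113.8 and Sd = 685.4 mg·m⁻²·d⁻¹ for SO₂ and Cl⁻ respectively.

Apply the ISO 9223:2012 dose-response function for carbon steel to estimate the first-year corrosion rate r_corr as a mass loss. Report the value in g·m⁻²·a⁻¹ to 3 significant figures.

carbon steel: temperature factor f = +0.150·(-10.2) = -1.5300
  Pd branch = 1.77·Pd^0.52·e^(0.02·RH+f) = 26.65 μm/a
  Cl⁻ term: 0.102·685.4^0.62·exp(0.033·89+0.04·-0.2) = 109.4
  r_corr = 26.65 + 109.4 = 136 μm/a
Convert to mass loss: 136 μm/a × 7.85 g/cm³ = 1068 g·m⁻²·a⁻¹

r_corr = 1.07e+03 g·m⁻²·a⁻¹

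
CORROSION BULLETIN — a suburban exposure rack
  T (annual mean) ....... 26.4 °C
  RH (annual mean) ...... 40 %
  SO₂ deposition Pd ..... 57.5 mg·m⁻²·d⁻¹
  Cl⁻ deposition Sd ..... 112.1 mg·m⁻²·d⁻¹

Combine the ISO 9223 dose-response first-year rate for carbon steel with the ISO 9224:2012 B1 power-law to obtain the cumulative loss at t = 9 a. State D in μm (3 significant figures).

D(9) = 107 μm

carbon steel: f(T) = -0.054·(T−10) [T>10 °C] = -0.8856
  SO₂ term: 1.77·57.5^0.52·exp(0.02·40-0.8856) = 13.36
  Sd branch = 0.102·Sd^0.62·e^(0.033·RH+0.04·T) = 20.48 μm/a
  sum: 13.36 + 20.48 → r_corr = 33.84 μm/a
Long-term exponent b (ISO 9224 Table 2, B1) = 0.523
  D(9) = 33.84 × 9^0.523 = 33.84 × 3.156 = 106.8 μm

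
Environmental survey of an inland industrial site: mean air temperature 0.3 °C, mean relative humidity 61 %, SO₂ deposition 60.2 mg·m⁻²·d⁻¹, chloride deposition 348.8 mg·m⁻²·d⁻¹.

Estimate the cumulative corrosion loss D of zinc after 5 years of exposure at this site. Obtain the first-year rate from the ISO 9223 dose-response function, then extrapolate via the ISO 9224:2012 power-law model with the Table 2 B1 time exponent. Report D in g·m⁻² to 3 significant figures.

D(5) = 45.4 g·m⁻²

zinc: f(T) = +0.038·(T−10) [T≤10 °C] = -0.3686
  Pd branch = 0.0129·Pd^0.44·e^(0.046·RH+f) = 0.8957 μm/a
  Cl⁻ term: 0.0175·348.8^0.57·exp(0.008·61+0.085·0.3) = 0.8228
  r_corr = 0.8957 + 0.8228 = 1.719 μm/a
Long-term exponent b (ISO 9224 Table 2, B1) = 0.813
  D(5) = 1.719 × 5^0.813 = 1.719 × 3.701 = 6.359 μm
  Mass loss = 6.359 μm × 7.14 g/cm³ = 45.41 g·m⁻²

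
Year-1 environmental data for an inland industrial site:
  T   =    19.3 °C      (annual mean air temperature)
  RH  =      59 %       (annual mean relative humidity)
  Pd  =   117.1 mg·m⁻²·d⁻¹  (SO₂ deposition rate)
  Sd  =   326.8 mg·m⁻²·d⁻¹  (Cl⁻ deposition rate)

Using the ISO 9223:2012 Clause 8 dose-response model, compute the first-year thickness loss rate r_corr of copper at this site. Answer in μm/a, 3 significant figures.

copper: T>10 °C ⇒ hinge -0.080·(19.3−10) = -0.7440
  sulphur-dioxide contribution → 0.2823 μm/a
  chloride contribution → 1.054 μm/a
  total first-year rate 1.336 μm/a

r_corr = 1.34 μm/a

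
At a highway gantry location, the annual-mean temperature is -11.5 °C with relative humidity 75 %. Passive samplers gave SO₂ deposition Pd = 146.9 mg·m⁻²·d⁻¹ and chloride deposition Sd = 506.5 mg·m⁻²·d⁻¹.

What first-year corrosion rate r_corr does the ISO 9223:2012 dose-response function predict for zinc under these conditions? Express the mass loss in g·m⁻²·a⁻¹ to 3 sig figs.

r_corr = 14.5 g·m⁻²·a⁻¹

zinc: f(T) = +0.038·(T−10) [T≤10 °C] = -0.8170
  sulphur-dioxide contribution → 1.613 μm/a
  chloride contribution → 0.4175 μm/a
  total first-year rate 2.03 μm/a
Convert to mass loss: 2.03 μm/a × 7.14 g/cm³ = 14.5 g·m⁻²·a⁻¹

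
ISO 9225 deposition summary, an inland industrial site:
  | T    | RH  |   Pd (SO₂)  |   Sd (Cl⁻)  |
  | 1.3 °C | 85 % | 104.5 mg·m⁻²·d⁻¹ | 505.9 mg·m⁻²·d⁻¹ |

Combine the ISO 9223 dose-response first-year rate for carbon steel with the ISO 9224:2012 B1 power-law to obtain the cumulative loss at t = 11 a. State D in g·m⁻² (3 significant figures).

carbon steel: T≤10 °C ⇒ hinge +0.150·(1.3−10) = -1.3050
  SO₂ term: 1.77·104.5^0.52·exp(0.02·85-1.3050) = 29.48
  Cl⁻ term: 0.102·505.9^0.62·exp(0.033·85+0.04·1.3) = 84.31
  sum: 29.48 + 84.31 → r_corr = 113.8 μm/a
Power-law: D(11) = r_corr · 11^0.523
  D(11) = 113.8 × 11^0.523 = 113.8 × 3.505 = 398.8 μm
  Mass loss = 398.8 μm × 7.85 g/cm³ = 3131 g·m⁻²

D(11) = 3.13e+03 g·m⁻²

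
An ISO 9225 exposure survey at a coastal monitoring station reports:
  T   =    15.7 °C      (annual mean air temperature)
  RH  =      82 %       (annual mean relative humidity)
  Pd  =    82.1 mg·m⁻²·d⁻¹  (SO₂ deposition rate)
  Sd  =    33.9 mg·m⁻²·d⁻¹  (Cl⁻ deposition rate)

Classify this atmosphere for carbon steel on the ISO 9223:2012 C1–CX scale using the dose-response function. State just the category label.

C5

carbon steel: T>10 °C ⇒ hinge -0.054·(15.7−10) = -0.3078
  SO₂ term: 1.77·82.1^0.52·exp(0.02·82-0.3078) = 66.37
  Cl⁻ term: 0.102·33.9^0.62·exp(0.033·82+0.04·15.7) = 25.43
  r_corr = 66.37 + 25.43 = 91.8 μm/a
ISO 9223 Table 2 (carbon steel): 80 < 91.8 ≤ 200 μm/a ⇒ C5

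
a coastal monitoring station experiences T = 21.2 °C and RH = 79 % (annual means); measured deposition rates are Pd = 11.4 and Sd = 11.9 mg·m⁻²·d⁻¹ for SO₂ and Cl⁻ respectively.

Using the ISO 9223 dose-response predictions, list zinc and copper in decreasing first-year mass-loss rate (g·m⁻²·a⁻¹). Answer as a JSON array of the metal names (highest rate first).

["copper", "zinc"]

zinc: f(T) = -0.071·(T−10) [T>10 °C] = -0.7952
  Pd branch = 0.0129·Pd^0.44·e^(0.046·RH+f) = 0.6434 μm/a
  Sd branch = 0.0175·Sd^0.57·e^(0.008·RH+0.085·T) = 0.8188 μm/a
  sum: 0.6434 + 0.8188 → r_corr = 1.462 μm/a
  mass loss = 1.462 μm/a × 7.14 g/cm³ = 10.44 g·m⁻²·a⁻¹
copper: temperature factor f = -0.080·(11.2) = -0.8960
  Pd branch = 0.0053·Pd^0.26·e^(0.059·RH+f) = 0.4307 μm/a
  Cl⁻ term: 0.01025·11.9^0.27·exp(0.036·79+0.049·21.2) = 0.9714
  sum: 0.4307 + 0.9714 → r_corr = 1.402 μm/a
  mass loss = 1.402 μm/a × 8.96 g/cm³ = 12.56 g·m⁻²·a⁻¹
Ordering by g·m⁻²·a⁻¹: copper (12.6) > zinc (10.4)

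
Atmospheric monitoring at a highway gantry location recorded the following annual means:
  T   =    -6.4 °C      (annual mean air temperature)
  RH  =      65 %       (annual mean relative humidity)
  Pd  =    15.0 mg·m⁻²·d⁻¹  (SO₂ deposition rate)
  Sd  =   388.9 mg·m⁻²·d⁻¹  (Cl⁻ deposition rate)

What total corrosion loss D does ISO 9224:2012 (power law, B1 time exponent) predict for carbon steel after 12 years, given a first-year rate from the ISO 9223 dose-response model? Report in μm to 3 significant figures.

D(12) = 108 μm

carbon steel: f(T) = +0.150·(T−10) [T≤10 °C] = -2.4600
  sulphur-dioxide contribution → 2.269 μm/a
  chloride contribution → 27.21 μm/a
  total first-year rate 29.48 μm/a
Long-term exponent b (ISO 9224 Table 2, B1) = 0.523
  D(12) = 29.48 × 12^0.523 = 29.48 × 3.668 = 108.1 μm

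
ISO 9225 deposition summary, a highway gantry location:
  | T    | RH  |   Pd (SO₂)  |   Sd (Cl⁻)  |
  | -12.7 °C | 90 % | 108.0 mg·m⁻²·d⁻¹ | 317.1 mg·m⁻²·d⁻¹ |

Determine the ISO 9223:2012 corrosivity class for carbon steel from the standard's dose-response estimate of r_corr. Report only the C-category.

carbon steel: temperature factor f = +0.150·(-22.7) = -3.4050
  sulphur-dioxide contribution → 4.058 μm/a
  chloride contribution → 42.52 μm/a
  total first-year rate 46.58 μm/a
46.6 μm/a falls in (25, 50] for carbon steel → category C3

C3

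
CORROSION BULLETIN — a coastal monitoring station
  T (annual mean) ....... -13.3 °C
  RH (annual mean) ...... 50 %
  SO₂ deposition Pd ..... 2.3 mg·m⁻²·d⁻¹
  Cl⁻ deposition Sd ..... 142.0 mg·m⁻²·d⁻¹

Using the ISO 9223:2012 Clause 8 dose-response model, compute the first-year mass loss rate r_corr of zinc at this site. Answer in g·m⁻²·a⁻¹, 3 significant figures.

zinc: temperature factor f = +0.038·(-23.3) = -0.8854
  sulphur-dioxide contribution → 0.07658 μm/a
  chloride contribution → 0.1421 μm/a
  total first-year rate 0.2187 μm/a
Convert to mass loss: 0.2187 μm/a × 7.14 g/cm³ = 1.561 g·m⁻²·a⁻¹

r_corr = 1.56 g·m⁻²·a⁻¹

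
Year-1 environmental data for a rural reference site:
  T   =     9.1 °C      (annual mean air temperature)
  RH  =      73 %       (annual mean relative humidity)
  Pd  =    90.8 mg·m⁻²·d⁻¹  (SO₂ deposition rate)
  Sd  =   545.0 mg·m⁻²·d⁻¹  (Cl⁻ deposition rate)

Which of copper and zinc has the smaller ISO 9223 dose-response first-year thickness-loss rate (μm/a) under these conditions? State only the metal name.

copper

copper: T≤10 °C ⇒ hinge +0.126·(9.1−10) = -0.1134
  Pd branch = 0.0053·Pd^0.26·e^(0.059·RH+f) = 1.134 μm/a
  Cl⁻ term: 0.01025·545.0^0.27·exp(0.036·73+0.049·9.1) = 1.215
  r_corr = 1.134 + 1.215 = 2.349 μm/a
zinc: f(T) = +0.038·(T−10) [T≤10 °C] = -0.0342
  Pd branch = 0.0129·Pd^0.44·e^(0.046·RH+f) = 2.604 μm/a
  Cl⁻ term: 0.0175·545.0^0.57·exp(0.008·73+0.085·9.1) = 2.468
  r_corr = 2.604 + 2.468 = 5.072 μm/a
Ordering by μm/a: zinc (5.07) > copper (2.35)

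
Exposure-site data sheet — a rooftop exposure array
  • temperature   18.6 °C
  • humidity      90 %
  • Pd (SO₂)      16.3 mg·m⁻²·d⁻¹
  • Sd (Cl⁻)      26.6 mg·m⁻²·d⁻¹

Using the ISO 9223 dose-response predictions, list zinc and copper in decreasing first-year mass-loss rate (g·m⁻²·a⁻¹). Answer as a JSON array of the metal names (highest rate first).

zinc: f(T) = -0.071·(T−10) [T>10 °C] = -0.6106
  Pd branch = 0.0129·Pd^0.44·e^(0.046·RH+f) = 1.502 μm/a
  Cl⁻ term: 0.0175·26.6^0.57·exp(0.008·90+0.085·18.6) = 1.134
  sum: 1.502 + 1.134 → r_corr = 2.636 μm/a
  mass loss = 2.636 μm/a × 7.14 g/cm³ = 18.82 g·m⁻²·a⁻¹
copper: f(T) = -0.080·(T−10) [T>10 °C] = -0.6880
  Pd branch = 0.0053·Pd^0.26·e^(0.059·RH+f) = 1.114 μm/a
  Cl⁻ term: 0.01025·26.6^0.27·exp(0.036·90+0.049·18.6) = 1.579
  sum: 1.114 + 1.579 → r_corr = 2.693 μm/a
  mass loss = 2.693 μm/a × 8.96 g/cm³ = 24.13 g·m⁻²·a⁻¹
Ordering by g·m⁻²·a⁻¹: copper (24.1) > zinc (18.8)

["copper", "zinc"]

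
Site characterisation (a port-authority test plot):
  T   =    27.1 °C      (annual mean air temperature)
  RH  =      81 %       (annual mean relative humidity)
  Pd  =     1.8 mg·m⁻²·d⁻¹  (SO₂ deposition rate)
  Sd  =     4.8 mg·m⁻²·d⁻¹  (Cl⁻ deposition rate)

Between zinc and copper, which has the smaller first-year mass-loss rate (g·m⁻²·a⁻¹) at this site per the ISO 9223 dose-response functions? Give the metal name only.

zinc

zinc: f(T) = -0.071·(T−10) [T>10 °C] = -1.2141
  sulphur-dioxide contribution → 0.206 μm/a
  chloride contribution → 0.8188 μm/a
  ⇒ r_corr(zinc) = 1.025 μm/a
  mass loss = 1.025 μm/a × 7.14 g/cm³ = 7.317 g·m⁻²·a⁻¹
copper: f(T) = -0.080·(T−10) [T>10 °C] = -1.3680
  sulphur-dioxide contribution → 0.1871 μm/a
  chloride contribution → 1.091 μm/a
  total first-year rate 1.278 μm/a
  mass loss = 1.278 μm/a × 8.96 g/cm³ = 11.45 g·m⁻²·a⁻¹
Ordering by g·m⁻²·a⁻¹: copper (11.5) > zinc (7.32)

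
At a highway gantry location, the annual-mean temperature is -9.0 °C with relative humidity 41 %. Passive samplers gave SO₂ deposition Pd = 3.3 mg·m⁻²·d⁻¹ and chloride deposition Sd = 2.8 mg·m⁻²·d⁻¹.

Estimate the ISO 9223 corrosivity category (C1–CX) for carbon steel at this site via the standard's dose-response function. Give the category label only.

carbon steel: temperature factor f = +0.150·(-19.0) = -2.8500
  SO₂ term: 1.77·3.3^0.52·exp(0.02·41-2.8500) = 0.4325
  Sd branch = 0.102·Sd^0.62·e^(0.033·RH+0.04·T) = 0.5213 μm/a
  sum: 0.4325 + 0.5213 → r_corr = 0.9538 μm/a
0.954 μm/a falls in (0, 1.3] for carbon steel → category C1

C1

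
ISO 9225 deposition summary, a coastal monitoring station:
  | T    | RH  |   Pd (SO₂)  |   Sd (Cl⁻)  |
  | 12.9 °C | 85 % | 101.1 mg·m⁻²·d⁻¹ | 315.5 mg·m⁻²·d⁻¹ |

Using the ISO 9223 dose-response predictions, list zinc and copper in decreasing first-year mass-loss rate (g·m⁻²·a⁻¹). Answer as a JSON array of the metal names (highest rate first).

zinc: f(T) = -0.071·(T−10) [T>10 °C] = -0.2059
  Pd branch = 0.0129·Pd^0.44·e^(0.046·RH+f) = 3.993 μm/a
  Cl⁻ term: 0.0175·315.5^0.57·exp(0.008·85+0.085·12.9) = 2.748
  r_corr = 3.993 + 2.748 = 6.741 μm/a
  mass loss = 6.741 μm/a × 7.14 g/cm³ = 48.13 g·m⁻²·a⁻¹
copper: T>10 °C ⇒ hinge -0.080·(12.9−10) = -0.2320
  Pd branch = 0.0053·Pd^0.26·e^(0.059·RH+f) = 2.103 μm/a
  Cl⁻ term: 0.01025·315.5^0.27·exp(0.036·85+0.049·12.9) = 1.945
  sum: 2.103 + 1.945 → r_corr = 4.047 μm/a
  mass loss = 4.047 μm/a × 8.96 g/cm³ = 36.27 g·m⁻²·a⁻¹
Ordering by g·m⁻²·a⁻¹: zinc (48.1) > copper (36.3)

["zinc", "copper"]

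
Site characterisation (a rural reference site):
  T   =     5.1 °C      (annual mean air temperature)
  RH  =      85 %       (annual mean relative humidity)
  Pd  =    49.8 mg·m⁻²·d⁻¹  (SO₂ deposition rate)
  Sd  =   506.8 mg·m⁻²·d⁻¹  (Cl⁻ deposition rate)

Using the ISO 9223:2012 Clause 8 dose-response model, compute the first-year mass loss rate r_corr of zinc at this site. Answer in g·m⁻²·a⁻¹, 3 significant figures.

r_corr = 34.5 g·m⁻²·a⁻¹

zinc: temperature factor f = +0.038·(-4.9) = -0.1862
  sulphur-dioxide contribution → 2.983 μm/a
  chloride contribution → 1.855 μm/a
  ⇒ r_corr(zinc) = 4.838 μm/a
Convert to mass loss: 4.838 μm/a × 7.14 g/cm³ = 34.54 g·m⁻²·a⁻¹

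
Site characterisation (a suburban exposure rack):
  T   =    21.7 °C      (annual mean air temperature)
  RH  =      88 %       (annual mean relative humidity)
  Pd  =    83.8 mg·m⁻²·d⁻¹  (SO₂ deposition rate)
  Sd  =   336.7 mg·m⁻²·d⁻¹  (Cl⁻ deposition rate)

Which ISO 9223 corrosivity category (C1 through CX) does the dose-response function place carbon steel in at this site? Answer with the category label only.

carbon steel: T>10 °C ⇒ hinge -0.054·(21.7−10) = -0.6318
  SO₂ term: 1.77·83.8^0.52·exp(0.02·88-0.6318) = 54.71
  Cl⁻ term: 0.102·336.7^0.62·exp(0.033·88+0.04·21.7) = 163.5
  r_corr = 54.71 + 163.5 = 218.3 μm/a
Category bounds: 200…700 μm/a bracket r_corr ⇒ CX

CX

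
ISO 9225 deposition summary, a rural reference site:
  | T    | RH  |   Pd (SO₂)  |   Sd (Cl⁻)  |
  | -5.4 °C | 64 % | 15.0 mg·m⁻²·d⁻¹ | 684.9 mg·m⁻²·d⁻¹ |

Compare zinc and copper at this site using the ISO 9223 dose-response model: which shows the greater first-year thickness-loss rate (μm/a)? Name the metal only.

zinc: T≤10 °C ⇒ hinge +0.038·(-5.4−10) = -0.5852
  sulphur-dioxide contribution → 0.4492 μm/a
  chloride contribution → 0.7627 μm/a
  ⇒ r_corr(zinc) = 1.212 μm/a
copper: T≤10 °C ⇒ hinge +0.126·(-5.4−10) = -1.9404
  sulphur-dioxide contribution → 0.06718 μm/a
  chloride contribution → 0.4592 μm/a
  ⇒ r_corr(copper) = 0.5264 μm/a
Ordering by μm/a: zinc (1.21) > copper (0.526)

zinc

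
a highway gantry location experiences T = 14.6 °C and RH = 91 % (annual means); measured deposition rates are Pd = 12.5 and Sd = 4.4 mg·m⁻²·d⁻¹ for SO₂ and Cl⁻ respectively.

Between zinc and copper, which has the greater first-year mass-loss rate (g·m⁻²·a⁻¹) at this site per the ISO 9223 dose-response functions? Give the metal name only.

zinc: T>10 °C ⇒ hinge -0.071·(14.6−10) = -0.3266
  SO₂ term: 0.0129·12.5^0.44·exp(0.046·91-0.3266) = 1.859
  Cl⁻ term: 0.0175·4.4^0.57·exp(0.008·91+0.085·14.6) = 0.2917
  sum: 1.859 + 0.2917 → r_corr = 2.151 μm/a
  mass loss = 2.151 μm/a × 7.14 g/cm³ = 15.36 g·m⁻²·a⁻¹
copper: temperature factor f = -0.080·(4.6) = -0.3680
  Pd branch = 0.0053·Pd^0.26·e^(0.059·RH+f) = 1.518 μm/a
  Cl⁻ term: 0.01025·4.4^0.27·exp(0.036·91+0.049·14.6) = 0.8277
  sum: 1.518 + 0.8277 → r_corr = 2.346 μm/a
  mass loss = 2.346 μm/a × 8.96 g/cm³ = 21.02 g·m⁻²·a⁻¹
Ordering by g·m⁻²·a⁻¹: copper (21) > zinc (15.4)

copper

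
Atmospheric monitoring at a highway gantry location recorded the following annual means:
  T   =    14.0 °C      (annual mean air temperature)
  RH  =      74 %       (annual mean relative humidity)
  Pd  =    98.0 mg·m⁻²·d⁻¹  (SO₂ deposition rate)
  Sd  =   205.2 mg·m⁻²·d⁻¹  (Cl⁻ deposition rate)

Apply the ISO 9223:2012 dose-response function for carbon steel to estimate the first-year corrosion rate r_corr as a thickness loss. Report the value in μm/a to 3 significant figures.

r_corr = 124 μm/a

carbon steel: f(T) = -0.054·(T−10) [T>10 °C] = -0.2160
  SO₂ term: 1.77·98.0^0.52·exp(0.02·74-0.2160) = 67.98
  Cl⁻ term: 0.102·205.2^0.62·exp(0.033·74+0.04·14.0) = 55.71
  sum: 67.98 + 55.71 → r_corr = 123.7 μm/a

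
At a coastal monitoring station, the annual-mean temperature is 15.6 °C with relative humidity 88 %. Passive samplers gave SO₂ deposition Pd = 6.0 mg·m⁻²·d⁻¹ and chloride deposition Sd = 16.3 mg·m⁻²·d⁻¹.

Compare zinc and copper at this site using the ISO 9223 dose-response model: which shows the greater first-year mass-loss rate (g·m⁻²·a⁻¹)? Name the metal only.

copper

zinc: f(T) = -0.071·(T−10) [T>10 °C] = -0.3976
  SO₂ term: 0.0129·6.0^0.44·exp(0.046·88-0.3976) = 1.092
  Cl⁻ term: 0.0175·16.3^0.57·exp(0.008·88+0.085·15.6) = 0.654
  sum: 1.092 + 0.654 → r_corr = 1.746 μm/a
  mass loss = 1.746 μm/a × 7.14 g/cm³ = 12.47 g·m⁻²·a⁻¹
copper: T>10 °C ⇒ hinge -0.080·(15.6−10) = -0.4480
  Pd branch = 0.0053·Pd^0.26·e^(0.059·RH+f) = 0.9703 μm/a
  Sd branch = 0.01025·Sd^0.27·e^(0.036·RH+0.049·T) = 1.111 μm/a
  r_corr = 0.9703 + 1.111 = 2.082 μm/a
  mass loss = 2.082 μm/a × 8.96 g/cm³ = 18.65 g·m⁻²·a⁻¹
Ordering by g·m⁻²·a⁻¹: copper (18.7) > zinc (12.5)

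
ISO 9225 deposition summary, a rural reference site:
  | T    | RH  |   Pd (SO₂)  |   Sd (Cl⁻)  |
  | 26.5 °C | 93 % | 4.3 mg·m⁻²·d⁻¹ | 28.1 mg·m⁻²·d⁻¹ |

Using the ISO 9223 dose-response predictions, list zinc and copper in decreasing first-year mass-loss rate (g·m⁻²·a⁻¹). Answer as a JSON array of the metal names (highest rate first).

zinc: T>10 °C ⇒ hinge -0.071·(26.5−10) = -1.1715
  Pd branch = 0.0129·Pd^0.44·e^(0.046·RH+f) = 0.5476 μm/a
  Sd branch = 0.0175·Sd^0.57·e^(0.008·RH+0.085·T) = 2.345 μm/a
  sum: 0.5476 + 2.345 → r_corr = 2.893 μm/a
  mass loss = 2.893 μm/a × 7.14 g/cm³ = 20.65 g·m⁻²·a⁻¹
copper: T>10 °C ⇒ hinge -0.080·(26.5−10) = -1.3200
  Pd branch = 0.0053·Pd^0.26·e^(0.059·RH+f) = 0.4997 μm/a
  Sd branch = 0.01025·Sd^0.27·e^(0.036·RH+0.049·T) = 2.629 μm/a
  r_corr = 0.4997 + 2.629 = 3.129 μm/a
  mass loss = 3.129 μm/a × 8.96 g/cm³ = 28.03 g·m⁻²·a⁻¹
Ordering by g·m⁻²·a⁻¹: copper (28) > zinc (20.7)

["copper", "zinc"]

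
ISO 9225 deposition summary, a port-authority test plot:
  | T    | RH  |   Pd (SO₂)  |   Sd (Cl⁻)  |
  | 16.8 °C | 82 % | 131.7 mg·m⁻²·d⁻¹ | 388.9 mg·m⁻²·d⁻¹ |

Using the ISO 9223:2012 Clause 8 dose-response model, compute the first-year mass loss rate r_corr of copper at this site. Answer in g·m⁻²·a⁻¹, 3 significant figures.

r_corr = 32.4 g·m⁻²·a⁻¹

copper: f(T) = -0.080·(T−10) [T>10 °C] = -0.5440
  Pd branch = 0.0053·Pd^0.26·e^(0.059·RH+f) = 1.381 μm/a
  Sd branch = 0.01025·Sd^0.27·e^(0.036·RH+0.049·T) = 2.236 μm/a
  r_corr = 1.381 + 2.236 = 3.617 μm/a
Convert to mass loss: 3.617 μm/a × 8.96 g/cm³ = 32.41 g·m⁻²·a⁻¹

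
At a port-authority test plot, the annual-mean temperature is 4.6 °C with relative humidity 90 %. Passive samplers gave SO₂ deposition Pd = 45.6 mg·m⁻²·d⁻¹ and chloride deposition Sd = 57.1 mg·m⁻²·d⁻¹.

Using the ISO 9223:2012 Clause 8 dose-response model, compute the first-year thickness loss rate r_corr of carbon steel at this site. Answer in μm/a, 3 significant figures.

carbon steel: T≤10 °C ⇒ hinge +0.150·(4.6−10) = -0.8100
  Pd branch = 1.77·Pd^0.52·e^(0.02·RH+f) = 34.72 μm/a
  Cl⁻ term: 0.102·57.1^0.62·exp(0.033·90+0.04·4.6) = 29.34
  r_corr = 34.72 + 29.34 = 64.06 μm/a

r_corr = 64.1 μm/a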